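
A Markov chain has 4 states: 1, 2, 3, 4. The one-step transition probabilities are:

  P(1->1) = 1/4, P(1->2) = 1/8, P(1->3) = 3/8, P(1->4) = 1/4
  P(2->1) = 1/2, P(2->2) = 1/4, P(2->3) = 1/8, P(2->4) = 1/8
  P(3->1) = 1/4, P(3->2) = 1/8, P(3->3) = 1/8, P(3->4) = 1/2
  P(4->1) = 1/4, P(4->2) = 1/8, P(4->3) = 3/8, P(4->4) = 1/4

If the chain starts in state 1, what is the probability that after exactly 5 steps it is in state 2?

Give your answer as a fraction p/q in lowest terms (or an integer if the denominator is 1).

Computing P^5 by repeated multiplication:
P^1 =
  1: [1/4, 1/8, 3/8, 1/4]
  2: [1/2, 1/4, 1/8, 1/8]
  3: [1/4, 1/8, 1/8, 1/2]
  4: [1/4, 1/8, 3/8, 1/4]
P^2 =
  1: [9/32, 9/64, 1/4, 21/64]
  2: [5/16, 5/32, 9/32, 1/4]
  3: [9/32, 9/64, 5/16, 17/64]
  4: [9/32, 9/64, 1/4, 21/64]
P^3 =
  1: [73/256, 73/512, 71/256, 151/512]
  2: [37/128, 37/256, 17/64, 77/256]
  3: [73/256, 73/512, 67/256, 159/512]
  4: [73/256, 73/512, 71/256, 151/512]
P^4 =
  1: [585/2048, 585/4096, 553/2048, 1235/4096]
  2: [293/1024, 293/2048, 279/1024, 611/2048]
  3: [585/2048, 585/4096, 561/2048, 1219/4096]
  4: [585/2048, 585/4096, 553/2048, 1235/4096]
P^5 =
  1: [4681/16384, 4681/32768, 4453/16384, 9819/32768]
  2: [2341/8192, 2341/16384, 2221/8192, 4919/16384]
  3: [4681/16384, 4681/32768, 4437/16384, 9851/32768]
  4: [4681/16384, 4681/32768, 4453/16384, 9819/32768]

(P^5)[1 -> 2] = 4681/32768

Answer: 4681/32768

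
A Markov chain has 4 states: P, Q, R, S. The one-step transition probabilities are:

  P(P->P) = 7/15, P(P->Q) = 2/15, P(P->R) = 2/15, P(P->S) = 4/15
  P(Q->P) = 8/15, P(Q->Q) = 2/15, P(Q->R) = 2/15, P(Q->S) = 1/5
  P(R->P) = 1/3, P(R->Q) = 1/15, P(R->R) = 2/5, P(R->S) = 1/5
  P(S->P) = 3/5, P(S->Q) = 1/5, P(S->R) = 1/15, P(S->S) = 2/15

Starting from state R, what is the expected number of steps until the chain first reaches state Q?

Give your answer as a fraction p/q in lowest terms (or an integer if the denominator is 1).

Answer: 255/32

Derivation:
Let h_i = expected steps to first reach Q from state i.
Boundary: h_Q = 0.
First-step equations for the other states:
  h_P = 1 + 7/15*h_P + 2/15*h_Q + 2/15*h_R + 4/15*h_S
  h_R = 1 + 1/3*h_P + 1/15*h_Q + 2/5*h_R + 1/5*h_S
  h_S = 1 + 3/5*h_P + 1/5*h_Q + 1/15*h_R + 2/15*h_S

Substituting h_Q = 0 and rearranging gives the linear system (I - Q) h = 1:
  [8/15, -2/15, -4/15] . (h_P, h_R, h_S) = 1
  [-1/3, 3/5, -1/5] . (h_P, h_R, h_S) = 1
  [-3/5, -1/15, 13/15] . (h_P, h_R, h_S) = 1

Solving yields:
  h_P = 465/64
  h_R = 255/32
  h_S = 435/64

Starting state is R, so the expected hitting time is h_R = 255/32.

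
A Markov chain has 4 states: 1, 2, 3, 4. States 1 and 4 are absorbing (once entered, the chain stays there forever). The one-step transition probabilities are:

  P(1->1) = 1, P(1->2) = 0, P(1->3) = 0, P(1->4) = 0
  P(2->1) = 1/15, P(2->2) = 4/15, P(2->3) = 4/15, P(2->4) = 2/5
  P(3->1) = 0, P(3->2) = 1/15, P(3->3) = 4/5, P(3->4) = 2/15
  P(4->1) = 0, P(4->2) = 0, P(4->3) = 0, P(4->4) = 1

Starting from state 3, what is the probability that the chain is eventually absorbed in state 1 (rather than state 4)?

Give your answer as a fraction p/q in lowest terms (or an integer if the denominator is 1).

Let a_i = P(absorbed in 1 | start in state i).
Boundary conditions: a_1 = 1, a_4 = 0.
For each transient state i, a_i = sum_j P(i->j) * a_j:
  a_2 = 1/15*a_1 + 4/15*a_2 + 4/15*a_3 + 2/5*a_4
  a_3 = 0*a_1 + 1/15*a_2 + 4/5*a_3 + 2/15*a_4

Substituting a_1 = 1 and a_4 = 0, rearrange to (I - Q) a = r where r[i] = P(i -> 1):
  [11/15, -4/15] . (a_2, a_3) = 1/15
  [-1/15, 1/5] . (a_2, a_3) = 0

Solving yields:
  a_2 = 3/29
  a_3 = 1/29

Starting state is 3, so the absorption probability is a_3 = 1/29.

Answer: 1/29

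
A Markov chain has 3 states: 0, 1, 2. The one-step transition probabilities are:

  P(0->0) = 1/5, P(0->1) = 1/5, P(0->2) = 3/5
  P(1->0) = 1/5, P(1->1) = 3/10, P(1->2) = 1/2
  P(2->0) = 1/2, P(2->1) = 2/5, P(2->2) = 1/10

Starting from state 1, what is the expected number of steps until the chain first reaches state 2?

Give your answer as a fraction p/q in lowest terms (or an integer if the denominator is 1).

Let h_i = expected steps to first reach 2 from state i.
Boundary: h_2 = 0.
First-step equations for the other states:
  h_0 = 1 + 1/5*h_0 + 1/5*h_1 + 3/5*h_2
  h_1 = 1 + 1/5*h_0 + 3/10*h_1 + 1/2*h_2

Substituting h_2 = 0 and rearranging gives the linear system (I - Q) h = 1:
  [4/5, -1/5] . (h_0, h_1) = 1
  [-1/5, 7/10] . (h_0, h_1) = 1

Solving yields:
  h_0 = 45/26
  h_1 = 25/13

Starting state is 1, so the expected hitting time is h_1 = 25/13.

Answer: 25/13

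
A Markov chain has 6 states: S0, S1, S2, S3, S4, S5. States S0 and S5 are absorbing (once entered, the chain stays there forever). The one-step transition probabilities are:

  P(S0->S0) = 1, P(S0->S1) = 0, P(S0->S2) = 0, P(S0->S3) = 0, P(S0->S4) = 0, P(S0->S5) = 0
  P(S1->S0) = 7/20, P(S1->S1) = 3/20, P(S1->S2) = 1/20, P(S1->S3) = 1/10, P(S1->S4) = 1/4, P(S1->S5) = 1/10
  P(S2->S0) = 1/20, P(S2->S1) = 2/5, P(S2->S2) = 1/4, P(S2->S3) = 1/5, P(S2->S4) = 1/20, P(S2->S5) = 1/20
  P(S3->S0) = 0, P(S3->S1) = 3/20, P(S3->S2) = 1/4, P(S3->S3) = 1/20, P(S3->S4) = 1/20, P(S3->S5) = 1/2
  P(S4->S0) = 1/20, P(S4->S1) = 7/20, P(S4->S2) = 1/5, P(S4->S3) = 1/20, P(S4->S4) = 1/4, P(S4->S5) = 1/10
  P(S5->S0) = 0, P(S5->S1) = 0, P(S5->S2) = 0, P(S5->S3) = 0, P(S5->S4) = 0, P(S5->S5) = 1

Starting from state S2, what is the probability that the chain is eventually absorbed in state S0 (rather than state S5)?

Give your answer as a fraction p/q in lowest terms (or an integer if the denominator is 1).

Let a_i = P(absorbed in S0 | start in state i).
Boundary conditions: a_S0 = 1, a_S5 = 0.
For each transient state i, a_i = sum_j P(i->j) * a_j:
  a_S1 = 7/20*a_S0 + 3/20*a_S1 + 1/20*a_S2 + 1/10*a_S3 + 1/4*a_S4 + 1/10*a_S5
  a_S2 = 1/20*a_S0 + 2/5*a_S1 + 1/4*a_S2 + 1/5*a_S3 + 1/20*a_S4 + 1/20*a_S5
  a_S3 = 0*a_S0 + 3/20*a_S1 + 1/4*a_S2 + 1/20*a_S3 + 1/20*a_S4 + 1/2*a_S5
  a_S4 = 1/20*a_S0 + 7/20*a_S1 + 1/5*a_S2 + 1/20*a_S3 + 1/4*a_S4 + 1/10*a_S5

Substituting a_S0 = 1 and a_S5 = 0, rearrange to (I - Q) a = r where r[i] = P(i -> S0):
  [17/20, -1/20, -1/10, -1/4] . (a_S1, a_S2, a_S3, a_S4) = 7/20
  [-2/5, 3/4, -1/5, -1/20] . (a_S1, a_S2, a_S3, a_S4) = 1/20
  [-3/20, -1/4, 19/20, -1/20] . (a_S1, a_S2, a_S3, a_S4) = 0
  [-7/20, -1/5, -1/20, 3/4] . (a_S1, a_S2, a_S3, a_S4) = 1/20

Solving yields:
  a_S1 = 29276/47205
  a_S2 = 7859/15735
  a_S3 = 2417/9441
  a_S4 = 23902/47205

Starting state is S2, so the absorption probability is a_S2 = 7859/15735.

Answer: 7859/15735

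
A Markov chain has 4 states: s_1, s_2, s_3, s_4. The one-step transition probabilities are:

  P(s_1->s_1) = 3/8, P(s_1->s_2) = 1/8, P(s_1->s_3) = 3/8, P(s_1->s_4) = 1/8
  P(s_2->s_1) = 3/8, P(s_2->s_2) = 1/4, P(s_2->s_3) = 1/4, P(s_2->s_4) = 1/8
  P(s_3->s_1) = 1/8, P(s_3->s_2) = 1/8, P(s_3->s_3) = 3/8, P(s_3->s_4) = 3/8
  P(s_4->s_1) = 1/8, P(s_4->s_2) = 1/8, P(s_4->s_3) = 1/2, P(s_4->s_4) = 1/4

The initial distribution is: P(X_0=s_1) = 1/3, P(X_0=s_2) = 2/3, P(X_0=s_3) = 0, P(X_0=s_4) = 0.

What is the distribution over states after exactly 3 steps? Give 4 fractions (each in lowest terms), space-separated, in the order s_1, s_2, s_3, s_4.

Propagating the distribution step by step (d_{t+1} = d_t * P):
d_0 = (s_1=1/3, s_2=2/3, s_3=0, s_4=0)
  d_1[s_1] = 1/3*3/8 + 2/3*3/8 + 0*1/8 + 0*1/8 = 3/8
  d_1[s_2] = 1/3*1/8 + 2/3*1/4 + 0*1/8 + 0*1/8 = 5/24
  d_1[s_3] = 1/3*3/8 + 2/3*1/4 + 0*3/8 + 0*1/2 = 7/24
  d_1[s_4] = 1/3*1/8 + 2/3*1/8 + 0*3/8 + 0*1/4 = 1/8
d_1 = (s_1=3/8, s_2=5/24, s_3=7/24, s_4=1/8)
  d_2[s_1] = 3/8*3/8 + 5/24*3/8 + 7/24*1/8 + 1/8*1/8 = 13/48
  d_2[s_2] = 3/8*1/8 + 5/24*1/4 + 7/24*1/8 + 1/8*1/8 = 29/192
  d_2[s_3] = 3/8*3/8 + 5/24*1/4 + 7/24*3/8 + 1/8*1/2 = 35/96
  d_2[s_4] = 3/8*1/8 + 5/24*1/8 + 7/24*3/8 + 1/8*1/4 = 41/192
d_2 = (s_1=13/48, s_2=29/192, s_3=35/96, s_4=41/192)
  d_3[s_1] = 13/48*3/8 + 29/192*3/8 + 35/96*1/8 + 41/192*1/8 = 59/256
  d_3[s_2] = 13/48*1/8 + 29/192*1/4 + 35/96*1/8 + 41/192*1/8 = 221/1536
  d_3[s_3] = 13/48*3/8 + 29/192*1/4 + 35/96*3/8 + 41/192*1/2 = 49/128
  d_3[s_4] = 13/48*1/8 + 29/192*1/8 + 35/96*3/8 + 41/192*1/4 = 373/1536
d_3 = (s_1=59/256, s_2=221/1536, s_3=49/128, s_4=373/1536)

Answer: 59/256 221/1536 49/128 373/1536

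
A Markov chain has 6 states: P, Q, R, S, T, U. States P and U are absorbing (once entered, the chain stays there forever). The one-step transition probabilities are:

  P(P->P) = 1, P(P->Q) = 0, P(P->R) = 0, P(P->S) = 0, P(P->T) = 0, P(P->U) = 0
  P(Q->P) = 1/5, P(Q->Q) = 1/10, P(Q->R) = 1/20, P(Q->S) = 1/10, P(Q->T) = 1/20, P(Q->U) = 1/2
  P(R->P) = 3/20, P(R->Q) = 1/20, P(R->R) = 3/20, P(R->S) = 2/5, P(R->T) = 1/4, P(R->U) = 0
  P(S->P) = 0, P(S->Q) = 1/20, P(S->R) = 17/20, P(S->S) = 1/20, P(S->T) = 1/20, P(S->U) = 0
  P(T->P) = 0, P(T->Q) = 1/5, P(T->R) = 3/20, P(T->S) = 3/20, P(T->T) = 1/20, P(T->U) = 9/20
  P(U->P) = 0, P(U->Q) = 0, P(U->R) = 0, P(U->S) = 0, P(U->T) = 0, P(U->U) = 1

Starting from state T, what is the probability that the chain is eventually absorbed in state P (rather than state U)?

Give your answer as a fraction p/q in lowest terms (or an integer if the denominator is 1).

Answer: 10183/48932

Derivation:
Let a_i = P(absorbed in P | start in state i).
Boundary conditions: a_P = 1, a_U = 0.
For each transient state i, a_i = sum_j P(i->j) * a_j:
  a_Q = 1/5*a_P + 1/10*a_Q + 1/20*a_R + 1/10*a_S + 1/20*a_T + 1/2*a_U
  a_R = 3/20*a_P + 1/20*a_Q + 3/20*a_R + 2/5*a_S + 1/4*a_T + 0*a_U
  a_S = 0*a_P + 1/20*a_Q + 17/20*a_R + 1/20*a_S + 1/20*a_T + 0*a_U
  a_T = 0*a_P + 1/5*a_Q + 3/20*a_R + 3/20*a_S + 1/20*a_T + 9/20*a_U

Substituting a_P = 1 and a_U = 0, rearrange to (I - Q) a = r where r[i] = P(i -> P):
  [9/10, -1/20, -1/10, -1/20] . (a_Q, a_R, a_S, a_T) = 1/5
  [-1/20, 17/20, -2/5, -1/4] . (a_Q, a_R, a_S, a_T) = 3/20
  [-1/20, -17/20, 19/20, -1/20] . (a_Q, a_R, a_S, a_T) = 0
  [-1/5, -3/20, -3/20, 19/20] . (a_Q, a_R, a_S, a_T) = 0

Solving yields:
  a_Q = 581/1882
  a_R = 22705/48932
  a_S = 10823/24466
  a_T = 10183/48932

Starting state is T, so the absorption probability is a_T = 10183/48932.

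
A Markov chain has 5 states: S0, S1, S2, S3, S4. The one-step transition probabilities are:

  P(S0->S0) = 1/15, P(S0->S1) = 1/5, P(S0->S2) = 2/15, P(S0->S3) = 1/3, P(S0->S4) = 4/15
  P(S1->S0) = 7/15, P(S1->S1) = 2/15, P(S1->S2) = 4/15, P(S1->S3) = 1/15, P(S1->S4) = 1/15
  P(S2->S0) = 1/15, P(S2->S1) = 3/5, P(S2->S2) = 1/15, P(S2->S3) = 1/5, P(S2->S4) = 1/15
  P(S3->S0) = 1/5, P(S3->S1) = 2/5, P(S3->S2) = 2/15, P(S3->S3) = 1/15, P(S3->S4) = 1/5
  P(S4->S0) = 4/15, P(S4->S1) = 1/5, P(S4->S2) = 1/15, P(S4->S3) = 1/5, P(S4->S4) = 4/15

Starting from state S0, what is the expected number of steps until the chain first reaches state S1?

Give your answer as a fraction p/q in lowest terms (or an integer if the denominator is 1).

Let h_i = expected steps to first reach S1 from state i.
Boundary: h_S1 = 0.
First-step equations for the other states:
  h_S0 = 1 + 1/15*h_S0 + 1/5*h_S1 + 2/15*h_S2 + 1/3*h_S3 + 4/15*h_S4
  h_S2 = 1 + 1/15*h_S0 + 3/5*h_S1 + 1/15*h_S2 + 1/5*h_S3 + 1/15*h_S4
  h_S3 = 1 + 1/5*h_S0 + 2/5*h_S1 + 2/15*h_S2 + 1/15*h_S3 + 1/5*h_S4
  h_S4 = 1 + 4/15*h_S0 + 1/5*h_S1 + 1/15*h_S2 + 1/5*h_S3 + 4/15*h_S4

Substituting h_S1 = 0 and rearranging gives the linear system (I - Q) h = 1:
  [14/15, -2/15, -1/3, -4/15] . (h_S0, h_S2, h_S3, h_S4) = 1
  [-1/15, 14/15, -1/5, -1/15] . (h_S0, h_S2, h_S3, h_S4) = 1
  [-1/5, -2/15, 14/15, -1/5] . (h_S0, h_S2, h_S3, h_S4) = 1
  [-4/15, -1/15, -1/5, 11/15] . (h_S0, h_S2, h_S3, h_S4) = 1

Solving yields:
  h_S0 = 497/144
  h_S2 = 949/432
  h_S3 = 313/108
  h_S4 = 1559/432

Starting state is S0, so the expected hitting time is h_S0 = 497/144.

Answer: 497/144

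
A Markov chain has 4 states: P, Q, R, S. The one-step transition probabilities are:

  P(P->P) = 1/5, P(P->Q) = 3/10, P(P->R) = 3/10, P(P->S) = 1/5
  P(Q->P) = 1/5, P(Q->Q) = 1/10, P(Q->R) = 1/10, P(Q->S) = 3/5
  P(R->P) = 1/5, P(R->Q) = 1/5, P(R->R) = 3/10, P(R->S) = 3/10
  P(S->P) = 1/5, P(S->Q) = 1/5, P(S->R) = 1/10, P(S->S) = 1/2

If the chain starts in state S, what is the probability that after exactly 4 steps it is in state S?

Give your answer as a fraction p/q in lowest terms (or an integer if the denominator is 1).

Computing P^4 by repeated multiplication:
P^1 =
  P: [1/5, 3/10, 3/10, 1/5]
  Q: [1/5, 1/10, 1/10, 3/5]
  R: [1/5, 1/5, 3/10, 3/10]
  S: [1/5, 1/5, 1/10, 1/2]
P^2 =
  P: [1/5, 19/100, 1/5, 41/100]
  Q: [1/5, 21/100, 4/25, 43/100]
  R: [1/5, 1/5, 1/5, 2/5]
  S: [1/5, 1/5, 4/25, 11/25]
P^3 =
  P: [1/5, 201/1000, 9/50, 419/1000]
  Q: [1/5, 199/1000, 43/250, 429/1000]
  R: [1/5, 1/5, 9/50, 21/50]
  S: [1/5, 1/5, 43/250, 107/250]
P^4 =
  P: [1/5, 1999/10000, 22/125, 4241/10000]
  Q: [1/5, 2001/10000, 109/625, 851/2000]
  R: [1/5, 1/5, 22/125, 53/125]
  S: [1/5, 1/5, 109/625, 266/625]

(P^4)[S -> S] = 266/625

Answer: 266/625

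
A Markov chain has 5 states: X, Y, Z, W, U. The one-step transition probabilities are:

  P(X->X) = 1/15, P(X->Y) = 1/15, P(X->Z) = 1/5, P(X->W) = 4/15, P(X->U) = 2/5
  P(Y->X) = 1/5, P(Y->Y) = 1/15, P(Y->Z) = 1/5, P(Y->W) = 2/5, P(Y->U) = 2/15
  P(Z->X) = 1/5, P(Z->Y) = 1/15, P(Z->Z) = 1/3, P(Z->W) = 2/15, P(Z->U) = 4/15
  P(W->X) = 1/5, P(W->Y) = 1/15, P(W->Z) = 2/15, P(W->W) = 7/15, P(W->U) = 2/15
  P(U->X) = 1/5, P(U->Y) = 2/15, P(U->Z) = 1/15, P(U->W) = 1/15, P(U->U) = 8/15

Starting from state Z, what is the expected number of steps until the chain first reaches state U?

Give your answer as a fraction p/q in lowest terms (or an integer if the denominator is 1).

Answer: 19125/4712

Derivation:
Let h_i = expected steps to first reach U from state i.
Boundary: h_U = 0.
First-step equations for the other states:
  h_X = 1 + 1/15*h_X + 1/15*h_Y + 1/5*h_Z + 4/15*h_W + 2/5*h_U
  h_Y = 1 + 1/5*h_X + 1/15*h_Y + 1/5*h_Z + 2/5*h_W + 2/15*h_U
  h_Z = 1 + 1/5*h_X + 1/15*h_Y + 1/3*h_Z + 2/15*h_W + 4/15*h_U
  h_W = 1 + 1/5*h_X + 1/15*h_Y + 2/15*h_Z + 7/15*h_W + 2/15*h_U

Substituting h_U = 0 and rearranging gives the linear system (I - Q) h = 1:
  [14/15, -1/15, -1/5, -4/15] . (h_X, h_Y, h_Z, h_W) = 1
  [-1/5, 14/15, -1/5, -2/5] . (h_X, h_Y, h_Z, h_W) = 1
  [-1/5, -1/15, 2/3, -2/15] . (h_X, h_Y, h_Z, h_W) = 1
  [-1/5, -1/15, -2/15, 8/15] . (h_X, h_Y, h_Z, h_W) = 1

Solving yields:
  h_X = 17325/4712
  h_Y = 22695/4712
  h_Z = 19125/4712
  h_W = 11475/2356

Starting state is Z, so the expected hitting time is h_Z = 19125/4712.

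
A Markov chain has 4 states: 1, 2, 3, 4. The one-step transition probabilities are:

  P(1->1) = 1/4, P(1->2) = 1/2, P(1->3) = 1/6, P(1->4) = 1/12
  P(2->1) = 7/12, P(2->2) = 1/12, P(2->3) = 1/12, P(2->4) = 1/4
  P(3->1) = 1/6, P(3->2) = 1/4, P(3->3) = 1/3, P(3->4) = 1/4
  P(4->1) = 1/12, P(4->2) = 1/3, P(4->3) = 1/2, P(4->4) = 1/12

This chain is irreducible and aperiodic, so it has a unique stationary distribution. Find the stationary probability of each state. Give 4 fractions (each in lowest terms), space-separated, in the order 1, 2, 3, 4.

Answer: 575/1928 70/241 231/964 331/1928

Derivation:
The stationary distribution satisfies pi = pi * P, i.e.:
  pi_1 = 1/4*pi_1 + 7/12*pi_2 + 1/6*pi_3 + 1/12*pi_4
  pi_2 = 1/2*pi_1 + 1/12*pi_2 + 1/4*pi_3 + 1/3*pi_4
  pi_3 = 1/6*pi_1 + 1/12*pi_2 + 1/3*pi_3 + 1/2*pi_4
  pi_4 = 1/12*pi_1 + 1/4*pi_2 + 1/4*pi_3 + 1/12*pi_4
with normalization: pi_1 + pi_2 + pi_3 + pi_4 = 1.

Using the first 3 balance equations plus normalization, the linear system A*pi = b is:
  [-3/4, 7/12, 1/6, 1/12] . pi = 0
  [1/2, -11/12, 1/4, 1/3] . pi = 0
  [1/6, 1/12, -2/3, 1/2] . pi = 0
  [1, 1, 1, 1] . pi = 1

Solving yields:
  pi_1 = 575/1928
  pi_2 = 70/241
  pi_3 = 231/964
  pi_4 = 331/1928

Verification (pi * P):
  575/1928*1/4 + 70/241*7/12 + 231/964*1/6 + 331/1928*1/12 = 575/1928 = pi_1  (ok)
  575/1928*1/2 + 70/241*1/12 + 231/964*1/4 + 331/1928*1/3 = 70/241 = pi_2  (ok)
  575/1928*1/6 + 70/241*1/12 + 231/964*1/3 + 331/1928*1/2 = 231/964 = pi_3  (ok)
  575/1928*1/12 + 70/241*1/4 + 231/964*1/4 + 331/1928*1/12 = 331/1928 = pi_4  (ok)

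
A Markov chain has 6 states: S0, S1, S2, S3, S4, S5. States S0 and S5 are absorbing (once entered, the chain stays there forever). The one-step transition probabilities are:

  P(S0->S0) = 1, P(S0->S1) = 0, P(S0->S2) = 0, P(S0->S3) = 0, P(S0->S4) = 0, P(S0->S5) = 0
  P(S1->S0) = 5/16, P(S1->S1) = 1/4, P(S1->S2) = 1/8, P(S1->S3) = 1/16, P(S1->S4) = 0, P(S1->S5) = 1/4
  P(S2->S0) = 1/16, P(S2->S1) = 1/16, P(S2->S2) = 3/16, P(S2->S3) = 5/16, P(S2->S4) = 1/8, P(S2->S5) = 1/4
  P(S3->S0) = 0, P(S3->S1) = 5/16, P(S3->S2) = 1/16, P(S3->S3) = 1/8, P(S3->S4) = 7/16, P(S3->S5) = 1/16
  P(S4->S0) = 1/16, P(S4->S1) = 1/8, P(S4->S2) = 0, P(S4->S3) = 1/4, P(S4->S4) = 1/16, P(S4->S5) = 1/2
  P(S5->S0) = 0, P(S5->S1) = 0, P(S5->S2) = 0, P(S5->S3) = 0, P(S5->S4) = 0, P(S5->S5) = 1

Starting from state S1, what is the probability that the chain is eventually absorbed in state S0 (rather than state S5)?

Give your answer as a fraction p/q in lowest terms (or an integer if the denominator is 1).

Answer: 12013/24774

Derivation:
Let a_i = P(absorbed in S0 | start in state i).
Boundary conditions: a_S0 = 1, a_S5 = 0.
For each transient state i, a_i = sum_j P(i->j) * a_j:
  a_S1 = 5/16*a_S0 + 1/4*a_S1 + 1/8*a_S2 + 1/16*a_S3 + 0*a_S4 + 1/4*a_S5
  a_S2 = 1/16*a_S0 + 1/16*a_S1 + 3/16*a_S2 + 5/16*a_S3 + 1/8*a_S4 + 1/4*a_S5
  a_S3 = 0*a_S0 + 5/16*a_S1 + 1/16*a_S2 + 1/8*a_S3 + 7/16*a_S4 + 1/16*a_S5
  a_S4 = 1/16*a_S0 + 1/8*a_S1 + 0*a_S2 + 1/4*a_S3 + 1/16*a_S4 + 1/2*a_S5

Substituting a_S0 = 1 and a_S5 = 0, rearrange to (I - Q) a = r where r[i] = P(i -> S0):
  [3/4, -1/8, -1/16, 0] . (a_S1, a_S2, a_S3, a_S4) = 5/16
  [-1/16, 13/16, -5/16, -1/8] . (a_S1, a_S2, a_S3, a_S4) = 1/16
  [-5/16, -1/16, 7/8, -7/16] . (a_S1, a_S2, a_S3, a_S4) = 0
  [-1/8, 0, -1/4, 15/16] . (a_S1, a_S2, a_S3, a_S4) = 1/16

Solving yields:
  a_S1 = 12013/24774
  a_S2 = 6463/24774
  a_S3 = 3680/12387
  a_S4 = 2608/12387

Starting state is S1, so the absorption probability is a_S1 = 12013/24774.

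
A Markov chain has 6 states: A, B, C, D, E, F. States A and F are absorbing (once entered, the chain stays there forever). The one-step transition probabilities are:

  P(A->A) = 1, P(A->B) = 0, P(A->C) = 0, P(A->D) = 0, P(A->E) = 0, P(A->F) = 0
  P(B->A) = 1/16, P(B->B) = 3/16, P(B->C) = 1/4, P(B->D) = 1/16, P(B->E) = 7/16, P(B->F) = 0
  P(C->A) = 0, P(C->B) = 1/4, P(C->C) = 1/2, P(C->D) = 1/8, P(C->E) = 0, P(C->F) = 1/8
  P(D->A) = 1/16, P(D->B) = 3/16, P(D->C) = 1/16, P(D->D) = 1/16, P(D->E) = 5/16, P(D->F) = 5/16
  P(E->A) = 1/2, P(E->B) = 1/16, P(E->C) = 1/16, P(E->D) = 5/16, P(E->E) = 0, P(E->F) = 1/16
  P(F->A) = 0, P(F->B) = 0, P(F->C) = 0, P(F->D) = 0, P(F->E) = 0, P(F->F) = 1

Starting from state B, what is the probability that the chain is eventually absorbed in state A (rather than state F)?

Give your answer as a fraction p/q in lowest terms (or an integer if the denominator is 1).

Answer: 4738/7587

Derivation:
Let a_i = P(absorbed in A | start in state i).
Boundary conditions: a_A = 1, a_F = 0.
For each transient state i, a_i = sum_j P(i->j) * a_j:
  a_B = 1/16*a_A + 3/16*a_B + 1/4*a_C + 1/16*a_D + 7/16*a_E + 0*a_F
  a_C = 0*a_A + 1/4*a_B + 1/2*a_C + 1/8*a_D + 0*a_E + 1/8*a_F
  a_D = 1/16*a_A + 3/16*a_B + 1/16*a_C + 1/16*a_D + 5/16*a_E + 5/16*a_F
  a_E = 1/2*a_A + 1/16*a_B + 1/16*a_C + 5/16*a_D + 0*a_E + 1/16*a_F

Substituting a_A = 1 and a_F = 0, rearrange to (I - Q) a = r where r[i] = P(i -> A):
  [13/16, -1/4, -1/16, -7/16] . (a_B, a_C, a_D, a_E) = 1/16
  [-1/4, 1/2, -1/8, 0] . (a_B, a_C, a_D, a_E) = 0
  [-3/16, -1/16, 15/16, -5/16] . (a_B, a_C, a_D, a_E) = 1/16
  [-1/16, -1/16, -5/16, 1] . (a_B, a_C, a_D, a_E) = 1/2

Solving yields:
  a_B = 4738/7587
  a_C = 1078/2529
  a_D = 3460/7587
  a_E = 199/281

Starting state is B, so the absorption probability is a_B = 4738/7587.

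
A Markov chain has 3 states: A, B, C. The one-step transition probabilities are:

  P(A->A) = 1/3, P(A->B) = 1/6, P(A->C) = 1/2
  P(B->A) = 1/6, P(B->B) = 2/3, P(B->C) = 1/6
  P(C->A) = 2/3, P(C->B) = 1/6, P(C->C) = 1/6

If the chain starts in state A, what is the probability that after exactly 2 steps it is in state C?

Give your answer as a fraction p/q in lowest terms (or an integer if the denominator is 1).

Computing P^2 by repeated multiplication:
P^1 =
  A: [1/3, 1/6, 1/2]
  B: [1/6, 2/3, 1/6]
  C: [2/3, 1/6, 1/6]
P^2 =
  A: [17/36, 1/4, 5/18]
  B: [5/18, 1/2, 2/9]
  C: [13/36, 1/4, 7/18]

(P^2)[A -> C] = 5/18

Answer: 5/18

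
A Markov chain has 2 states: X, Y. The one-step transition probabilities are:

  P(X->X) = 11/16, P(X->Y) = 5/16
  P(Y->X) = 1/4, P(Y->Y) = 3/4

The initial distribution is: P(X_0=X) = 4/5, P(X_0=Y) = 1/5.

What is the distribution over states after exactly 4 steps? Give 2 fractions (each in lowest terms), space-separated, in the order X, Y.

Propagating the distribution step by step (d_{t+1} = d_t * P):
d_0 = (X=4/5, Y=1/5)
  d_1[X] = 4/5*11/16 + 1/5*1/4 = 3/5
  d_1[Y] = 4/5*5/16 + 1/5*3/4 = 2/5
d_1 = (X=3/5, Y=2/5)
  d_2[X] = 3/5*11/16 + 2/5*1/4 = 41/80
  d_2[Y] = 3/5*5/16 + 2/5*3/4 = 39/80
d_2 = (X=41/80, Y=39/80)
  d_3[X] = 41/80*11/16 + 39/80*1/4 = 607/1280
  d_3[Y] = 41/80*5/16 + 39/80*3/4 = 673/1280
d_3 = (X=607/1280, Y=673/1280)
  d_4[X] = 607/1280*11/16 + 673/1280*1/4 = 9369/20480
  d_4[Y] = 607/1280*5/16 + 673/1280*3/4 = 11111/20480
d_4 = (X=9369/20480, Y=11111/20480)

Answer: 9369/20480 11111/20480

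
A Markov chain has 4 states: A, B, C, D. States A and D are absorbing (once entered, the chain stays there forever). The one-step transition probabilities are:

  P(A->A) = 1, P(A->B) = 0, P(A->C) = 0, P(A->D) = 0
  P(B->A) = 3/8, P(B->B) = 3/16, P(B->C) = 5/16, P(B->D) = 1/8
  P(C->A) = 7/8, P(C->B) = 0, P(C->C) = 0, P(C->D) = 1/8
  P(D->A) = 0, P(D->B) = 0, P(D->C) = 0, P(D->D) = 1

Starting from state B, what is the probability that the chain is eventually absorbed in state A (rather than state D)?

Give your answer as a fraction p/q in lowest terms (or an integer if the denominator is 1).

Let a_i = P(absorbed in A | start in state i).
Boundary conditions: a_A = 1, a_D = 0.
For each transient state i, a_i = sum_j P(i->j) * a_j:
  a_B = 3/8*a_A + 3/16*a_B + 5/16*a_C + 1/8*a_D
  a_C = 7/8*a_A + 0*a_B + 0*a_C + 1/8*a_D

Substituting a_A = 1 and a_D = 0, rearrange to (I - Q) a = r where r[i] = P(i -> A):
  [13/16, -5/16] . (a_B, a_C) = 3/8
  [0, 1] . (a_B, a_C) = 7/8

Solving yields:
  a_B = 83/104
  a_C = 7/8

Starting state is B, so the absorption probability is a_B = 83/104.

Answer: 83/104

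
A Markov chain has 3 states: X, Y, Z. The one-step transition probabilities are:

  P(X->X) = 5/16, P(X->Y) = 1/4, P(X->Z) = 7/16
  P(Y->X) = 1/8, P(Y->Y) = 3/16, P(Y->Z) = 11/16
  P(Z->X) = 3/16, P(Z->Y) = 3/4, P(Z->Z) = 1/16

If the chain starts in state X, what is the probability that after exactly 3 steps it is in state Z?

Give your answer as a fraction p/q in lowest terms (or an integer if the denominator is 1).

Computing P^3 by repeated multiplication:
P^1 =
  X: [5/16, 1/4, 7/16]
  Y: [1/8, 3/16, 11/16]
  Z: [3/16, 3/4, 1/16]
P^2 =
  X: [27/128, 29/64, 43/128]
  Y: [49/256, 149/256, 29/128]
  Z: [21/128, 15/64, 77/128]
P^3 =
  X: [95/512, 399/1024, 435/1024]
  Y: [717/4096, 1339/4096, 255/512]
  Z: [99/512, 549/1024, 277/1024]

(P^3)[X -> Z] = 435/1024

Answer: 435/1024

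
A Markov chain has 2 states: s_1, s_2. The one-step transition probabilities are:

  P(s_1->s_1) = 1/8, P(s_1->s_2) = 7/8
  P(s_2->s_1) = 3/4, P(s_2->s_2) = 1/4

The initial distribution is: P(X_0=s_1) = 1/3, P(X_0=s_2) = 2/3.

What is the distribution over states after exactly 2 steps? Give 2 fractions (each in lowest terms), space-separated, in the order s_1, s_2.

Answer: 79/192 113/192

Derivation:
Propagating the distribution step by step (d_{t+1} = d_t * P):
d_0 = (s_1=1/3, s_2=2/3)
  d_1[s_1] = 1/3*1/8 + 2/3*3/4 = 13/24
  d_1[s_2] = 1/3*7/8 + 2/3*1/4 = 11/24
d_1 = (s_1=13/24, s_2=11/24)
  d_2[s_1] = 13/24*1/8 + 11/24*3/4 = 79/192
  d_2[s_2] = 13/24*7/8 + 11/24*1/4 = 113/192
d_2 = (s_1=79/192, s_2=113/192)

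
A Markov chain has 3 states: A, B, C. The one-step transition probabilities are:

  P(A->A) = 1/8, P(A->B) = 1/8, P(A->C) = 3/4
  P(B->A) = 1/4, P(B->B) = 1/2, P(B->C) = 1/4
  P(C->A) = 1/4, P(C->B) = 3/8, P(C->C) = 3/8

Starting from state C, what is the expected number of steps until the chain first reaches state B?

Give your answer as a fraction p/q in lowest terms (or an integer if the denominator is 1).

Let h_i = expected steps to first reach B from state i.
Boundary: h_B = 0.
First-step equations for the other states:
  h_A = 1 + 1/8*h_A + 1/8*h_B + 3/4*h_C
  h_C = 1 + 1/4*h_A + 3/8*h_B + 3/8*h_C

Substituting h_B = 0 and rearranging gives the linear system (I - Q) h = 1:
  [7/8, -3/4] . (h_A, h_C) = 1
  [-1/4, 5/8] . (h_A, h_C) = 1

Solving yields:
  h_A = 88/23
  h_C = 72/23

Starting state is C, so the expected hitting time is h_C = 72/23.

Answer: 72/23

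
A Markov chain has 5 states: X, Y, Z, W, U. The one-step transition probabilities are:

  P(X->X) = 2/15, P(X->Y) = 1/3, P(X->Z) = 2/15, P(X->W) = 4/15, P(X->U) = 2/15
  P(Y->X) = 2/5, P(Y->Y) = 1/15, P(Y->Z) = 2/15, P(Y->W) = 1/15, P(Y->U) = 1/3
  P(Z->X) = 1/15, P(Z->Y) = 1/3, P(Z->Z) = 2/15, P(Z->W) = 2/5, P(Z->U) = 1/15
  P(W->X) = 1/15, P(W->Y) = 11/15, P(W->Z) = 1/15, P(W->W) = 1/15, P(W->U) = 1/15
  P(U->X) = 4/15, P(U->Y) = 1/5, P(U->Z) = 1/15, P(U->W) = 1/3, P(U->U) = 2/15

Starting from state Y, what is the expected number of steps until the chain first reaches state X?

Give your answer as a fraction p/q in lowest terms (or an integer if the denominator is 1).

Answer: 16065/4519

Derivation:
Let h_i = expected steps to first reach X from state i.
Boundary: h_X = 0.
First-step equations for the other states:
  h_Y = 1 + 2/5*h_X + 1/15*h_Y + 2/15*h_Z + 1/15*h_W + 1/3*h_U
  h_Z = 1 + 1/15*h_X + 1/3*h_Y + 2/15*h_Z + 2/5*h_W + 1/15*h_U
  h_W = 1 + 1/15*h_X + 11/15*h_Y + 1/15*h_Z + 1/15*h_W + 1/15*h_U
  h_U = 1 + 4/15*h_X + 1/5*h_Y + 1/15*h_Z + 1/3*h_W + 2/15*h_U

Substituting h_X = 0 and rearranging gives the linear system (I - Q) h = 1:
  [14/15, -2/15, -1/15, -1/3] . (h_Y, h_Z, h_W, h_U) = 1
  [-1/3, 13/15, -2/5, -1/15] . (h_Y, h_Z, h_W, h_U) = 1
  [-11/15, -1/15, 14/15, -1/15] . (h_Y, h_Z, h_W, h_U) = 1
  [-1/5, -1/15, -1/3, 13/15] . (h_Y, h_Z, h_W, h_U) = 1

Solving yields:
  h_Y = 16065/4519
  h_Z = 22215/4519
  h_W = 20370/4519
  h_U = 18465/4519

Starting state is Y, so the expected hitting time is h_Y = 16065/4519.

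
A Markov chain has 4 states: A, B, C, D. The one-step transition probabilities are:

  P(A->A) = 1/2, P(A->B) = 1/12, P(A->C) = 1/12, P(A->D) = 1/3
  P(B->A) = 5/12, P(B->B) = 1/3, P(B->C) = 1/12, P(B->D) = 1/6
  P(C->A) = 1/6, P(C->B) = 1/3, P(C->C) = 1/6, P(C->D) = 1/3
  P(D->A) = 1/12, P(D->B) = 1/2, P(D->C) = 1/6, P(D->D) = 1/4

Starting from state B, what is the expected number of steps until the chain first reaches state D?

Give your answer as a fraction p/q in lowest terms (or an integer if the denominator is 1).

Let h_i = expected steps to first reach D from state i.
Boundary: h_D = 0.
First-step equations for the other states:
  h_A = 1 + 1/2*h_A + 1/12*h_B + 1/12*h_C + 1/3*h_D
  h_B = 1 + 5/12*h_A + 1/3*h_B + 1/12*h_C + 1/6*h_D
  h_C = 1 + 1/6*h_A + 1/3*h_B + 1/6*h_C + 1/3*h_D

Substituting h_D = 0 and rearranging gives the linear system (I - Q) h = 1:
  [1/2, -1/12, -1/12] . (h_A, h_B, h_C) = 1
  [-5/12, 2/3, -1/12] . (h_A, h_B, h_C) = 1
  [-1/6, -1/3, 5/6] . (h_A, h_B, h_C) = 1

Solving yields:
  h_A = 297/92
  h_B = 363/92
  h_C = 315/92

Starting state is B, so the expected hitting time is h_B = 363/92.

Answer: 363/92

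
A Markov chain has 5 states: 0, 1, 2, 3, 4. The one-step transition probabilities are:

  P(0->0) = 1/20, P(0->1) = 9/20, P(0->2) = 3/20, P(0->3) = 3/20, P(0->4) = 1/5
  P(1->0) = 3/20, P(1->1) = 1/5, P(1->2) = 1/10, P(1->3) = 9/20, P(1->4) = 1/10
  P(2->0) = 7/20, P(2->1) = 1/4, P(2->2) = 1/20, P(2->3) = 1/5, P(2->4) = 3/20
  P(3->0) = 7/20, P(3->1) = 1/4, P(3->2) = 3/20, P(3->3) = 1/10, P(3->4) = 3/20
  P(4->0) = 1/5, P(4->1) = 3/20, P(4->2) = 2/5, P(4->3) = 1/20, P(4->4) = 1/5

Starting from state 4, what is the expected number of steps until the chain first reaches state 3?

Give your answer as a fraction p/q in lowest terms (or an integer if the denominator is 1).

Let h_i = expected steps to first reach 3 from state i.
Boundary: h_3 = 0.
First-step equations for the other states:
  h_0 = 1 + 1/20*h_0 + 9/20*h_1 + 3/20*h_2 + 3/20*h_3 + 1/5*h_4
  h_1 = 1 + 3/20*h_0 + 1/5*h_1 + 1/10*h_2 + 9/20*h_3 + 1/10*h_4
  h_2 = 1 + 7/20*h_0 + 1/4*h_1 + 1/20*h_2 + 1/5*h_3 + 3/20*h_4
  h_4 = 1 + 1/5*h_0 + 3/20*h_1 + 2/5*h_2 + 1/20*h_3 + 1/5*h_4

Substituting h_3 = 0 and rearranging gives the linear system (I - Q) h = 1:
  [19/20, -9/20, -3/20, -1/5] . (h_0, h_1, h_2, h_4) = 1
  [-3/20, 4/5, -1/10, -1/10] . (h_0, h_1, h_2, h_4) = 1
  [-7/20, -1/4, 19/20, -3/20] . (h_0, h_1, h_2, h_4) = 1
  [-1/5, -3/20, -2/5, 4/5] . (h_0, h_1, h_2, h_4) = 1

Solving yields:
  h_0 = 214940/49517
  h_1 = 12340/3809
  h_2 = 213380/49517
  h_4 = 252400/49517

Starting state is 4, so the expected hitting time is h_4 = 252400/49517.

Answer: 252400/49517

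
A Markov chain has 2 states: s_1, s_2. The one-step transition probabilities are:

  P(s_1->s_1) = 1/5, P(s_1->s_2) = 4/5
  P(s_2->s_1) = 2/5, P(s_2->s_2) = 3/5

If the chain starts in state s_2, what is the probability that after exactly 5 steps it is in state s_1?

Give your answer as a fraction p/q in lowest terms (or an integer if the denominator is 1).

Answer: 1042/3125

Derivation:
Computing P^5 by repeated multiplication:
P^1 =
  s_1: [1/5, 4/5]
  s_2: [2/5, 3/5]
P^2 =
  s_1: [9/25, 16/25]
  s_2: [8/25, 17/25]
P^3 =
  s_1: [41/125, 84/125]
  s_2: [42/125, 83/125]
P^4 =
  s_1: [209/625, 416/625]
  s_2: [208/625, 417/625]
P^5 =
  s_1: [1041/3125, 2084/3125]
  s_2: [1042/3125, 2083/3125]

(P^5)[s_2 -> s_1] = 1042/3125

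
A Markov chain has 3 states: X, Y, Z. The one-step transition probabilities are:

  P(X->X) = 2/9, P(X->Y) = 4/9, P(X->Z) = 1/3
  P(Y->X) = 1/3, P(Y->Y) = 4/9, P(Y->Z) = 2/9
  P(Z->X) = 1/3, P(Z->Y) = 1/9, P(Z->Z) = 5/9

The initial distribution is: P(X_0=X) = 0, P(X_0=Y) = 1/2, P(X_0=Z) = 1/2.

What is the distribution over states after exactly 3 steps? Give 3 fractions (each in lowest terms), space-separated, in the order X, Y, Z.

Propagating the distribution step by step (d_{t+1} = d_t * P):
d_0 = (X=0, Y=1/2, Z=1/2)
  d_1[X] = 0*2/9 + 1/2*1/3 + 1/2*1/3 = 1/3
  d_1[Y] = 0*4/9 + 1/2*4/9 + 1/2*1/9 = 5/18
  d_1[Z] = 0*1/3 + 1/2*2/9 + 1/2*5/9 = 7/18
d_1 = (X=1/3, Y=5/18, Z=7/18)
  d_2[X] = 1/3*2/9 + 5/18*1/3 + 7/18*1/3 = 8/27
  d_2[Y] = 1/3*4/9 + 5/18*4/9 + 7/18*1/9 = 17/54
  d_2[Z] = 1/3*1/3 + 5/18*2/9 + 7/18*5/9 = 7/18
d_2 = (X=8/27, Y=17/54, Z=7/18)
  d_3[X] = 8/27*2/9 + 17/54*1/3 + 7/18*1/3 = 73/243
  d_3[Y] = 8/27*4/9 + 17/54*4/9 + 7/18*1/9 = 17/54
  d_3[Z] = 8/27*1/3 + 17/54*2/9 + 7/18*5/9 = 187/486
d_3 = (X=73/243, Y=17/54, Z=187/486)

Answer: 73/243 17/54 187/486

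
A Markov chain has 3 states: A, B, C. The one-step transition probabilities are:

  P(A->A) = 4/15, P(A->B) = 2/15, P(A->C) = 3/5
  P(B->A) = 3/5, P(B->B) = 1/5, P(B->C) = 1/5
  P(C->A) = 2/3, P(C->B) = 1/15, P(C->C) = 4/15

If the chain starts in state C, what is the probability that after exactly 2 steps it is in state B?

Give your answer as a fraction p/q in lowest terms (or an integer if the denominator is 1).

Answer: 3/25

Derivation:
Computing P^2 by repeated multiplication:
P^1 =
  A: [4/15, 2/15, 3/5]
  B: [3/5, 1/5, 1/5]
  C: [2/3, 1/15, 4/15]
P^2 =
  A: [124/225, 23/225, 26/75]
  B: [31/75, 2/15, 34/75]
  C: [89/225, 3/25, 109/225]

(P^2)[C -> B] = 3/25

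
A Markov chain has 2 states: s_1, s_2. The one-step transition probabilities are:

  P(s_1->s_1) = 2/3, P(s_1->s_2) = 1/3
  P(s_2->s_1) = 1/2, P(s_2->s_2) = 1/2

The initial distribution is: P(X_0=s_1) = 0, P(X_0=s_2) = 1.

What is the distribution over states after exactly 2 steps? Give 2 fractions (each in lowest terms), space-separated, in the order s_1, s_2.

Answer: 7/12 5/12

Derivation:
Propagating the distribution step by step (d_{t+1} = d_t * P):
d_0 = (s_1=0, s_2=1)
  d_1[s_1] = 0*2/3 + 1*1/2 = 1/2
  d_1[s_2] = 0*1/3 + 1*1/2 = 1/2
d_1 = (s_1=1/2, s_2=1/2)
  d_2[s_1] = 1/2*2/3 + 1/2*1/2 = 7/12
  d_2[s_2] = 1/2*1/3 + 1/2*1/2 = 5/12
d_2 = (s_1=7/12, s_2=5/12)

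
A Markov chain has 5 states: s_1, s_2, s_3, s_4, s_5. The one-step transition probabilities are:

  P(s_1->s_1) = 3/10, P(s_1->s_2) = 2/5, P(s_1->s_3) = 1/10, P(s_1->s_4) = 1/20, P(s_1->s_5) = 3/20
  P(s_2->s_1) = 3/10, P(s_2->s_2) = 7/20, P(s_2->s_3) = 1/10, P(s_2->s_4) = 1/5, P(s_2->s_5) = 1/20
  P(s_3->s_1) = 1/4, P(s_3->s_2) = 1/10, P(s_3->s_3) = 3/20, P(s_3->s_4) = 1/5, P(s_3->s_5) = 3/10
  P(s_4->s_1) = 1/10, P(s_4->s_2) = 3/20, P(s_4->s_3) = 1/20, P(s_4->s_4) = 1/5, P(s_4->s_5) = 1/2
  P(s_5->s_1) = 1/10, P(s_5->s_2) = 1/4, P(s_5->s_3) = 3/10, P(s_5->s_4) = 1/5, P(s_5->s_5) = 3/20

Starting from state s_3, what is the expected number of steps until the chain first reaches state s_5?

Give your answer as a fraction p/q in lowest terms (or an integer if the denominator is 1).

Let h_i = expected steps to first reach s_5 from state i.
Boundary: h_s_5 = 0.
First-step equations for the other states:
  h_s_1 = 1 + 3/10*h_s_1 + 2/5*h_s_2 + 1/10*h_s_3 + 1/20*h_s_4 + 3/20*h_s_5
  h_s_2 = 1 + 3/10*h_s_1 + 7/20*h_s_2 + 1/10*h_s_3 + 1/5*h_s_4 + 1/20*h_s_5
  h_s_3 = 1 + 1/4*h_s_1 + 1/10*h_s_2 + 3/20*h_s_3 + 1/5*h_s_4 + 3/10*h_s_5
  h_s_4 = 1 + 1/10*h_s_1 + 3/20*h_s_2 + 1/20*h_s_3 + 1/5*h_s_4 + 1/2*h_s_5

Substituting h_s_5 = 0 and rearranging gives the linear system (I - Q) h = 1:
  [7/10, -2/5, -1/10, -1/20] . (h_s_1, h_s_2, h_s_3, h_s_4) = 1
  [-3/10, 13/20, -1/10, -1/5] . (h_s_1, h_s_2, h_s_3, h_s_4) = 1
  [-1/4, -1/10, 17/20, -1/5] . (h_s_1, h_s_2, h_s_3, h_s_4) = 1
  [-1/10, -3/20, -1/20, 4/5] . (h_s_1, h_s_2, h_s_3, h_s_4) = 1

Solving yields:
  h_s_1 = 142260/25481
  h_s_2 = 147500/25481
  h_s_3 = 108960/25481
  h_s_4 = 84100/25481

Starting state is s_3, so the expected hitting time is h_s_3 = 108960/25481.

Answer: 108960/25481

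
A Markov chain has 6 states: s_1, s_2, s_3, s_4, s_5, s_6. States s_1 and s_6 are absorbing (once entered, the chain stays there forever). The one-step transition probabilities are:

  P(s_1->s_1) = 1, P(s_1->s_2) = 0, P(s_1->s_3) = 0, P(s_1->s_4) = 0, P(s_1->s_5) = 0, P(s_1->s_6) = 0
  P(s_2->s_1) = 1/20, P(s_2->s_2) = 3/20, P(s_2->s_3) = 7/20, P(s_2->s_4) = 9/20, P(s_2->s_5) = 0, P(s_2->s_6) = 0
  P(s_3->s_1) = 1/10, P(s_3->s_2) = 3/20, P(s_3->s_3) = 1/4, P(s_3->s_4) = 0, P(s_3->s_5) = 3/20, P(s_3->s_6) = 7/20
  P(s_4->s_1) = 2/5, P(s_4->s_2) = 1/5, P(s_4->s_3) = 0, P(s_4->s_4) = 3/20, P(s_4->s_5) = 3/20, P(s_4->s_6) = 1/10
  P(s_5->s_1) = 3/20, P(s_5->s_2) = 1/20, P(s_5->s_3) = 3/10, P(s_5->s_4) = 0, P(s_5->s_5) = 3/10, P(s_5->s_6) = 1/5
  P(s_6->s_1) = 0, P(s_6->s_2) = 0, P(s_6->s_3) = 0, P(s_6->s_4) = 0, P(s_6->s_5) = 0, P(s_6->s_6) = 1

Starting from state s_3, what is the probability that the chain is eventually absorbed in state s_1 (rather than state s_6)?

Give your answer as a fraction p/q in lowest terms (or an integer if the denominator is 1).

Let a_i = P(absorbed in s_1 | start in state i).
Boundary conditions: a_s_1 = 1, a_s_6 = 0.
For each transient state i, a_i = sum_j P(i->j) * a_j:
  a_s_2 = 1/20*a_s_1 + 3/20*a_s_2 + 7/20*a_s_3 + 9/20*a_s_4 + 0*a_s_5 + 0*a_s_6
  a_s_3 = 1/10*a_s_1 + 3/20*a_s_2 + 1/4*a_s_3 + 0*a_s_4 + 3/20*a_s_5 + 7/20*a_s_6
  a_s_4 = 2/5*a_s_1 + 1/5*a_s_2 + 0*a_s_3 + 3/20*a_s_4 + 3/20*a_s_5 + 1/10*a_s_6
  a_s_5 = 3/20*a_s_1 + 1/20*a_s_2 + 3/10*a_s_3 + 0*a_s_4 + 3/10*a_s_5 + 1/5*a_s_6

Substituting a_s_1 = 1 and a_s_6 = 0, rearrange to (I - Q) a = r where r[i] = P(i -> s_1):
  [17/20, -7/20, -9/20, 0] . (a_s_2, a_s_3, a_s_4, a_s_5) = 1/20
  [-3/20, 3/4, 0, -3/20] . (a_s_2, a_s_3, a_s_4, a_s_5) = 1/10
  [-1/5, 0, 17/20, -3/20] . (a_s_2, a_s_3, a_s_4, a_s_5) = 2/5
  [-1/20, -3/10, 0, 7/10] . (a_s_2, a_s_3, a_s_4, a_s_5) = 3/20

Solving yields:
  a_s_2 = 2303/4233
  a_s_3 = 2711/8466
  a_s_4 = 5651/8466
  a_s_5 = 3305/8466

Starting state is s_3, so the absorption probability is a_s_3 = 2711/8466.

Answer: 2711/8466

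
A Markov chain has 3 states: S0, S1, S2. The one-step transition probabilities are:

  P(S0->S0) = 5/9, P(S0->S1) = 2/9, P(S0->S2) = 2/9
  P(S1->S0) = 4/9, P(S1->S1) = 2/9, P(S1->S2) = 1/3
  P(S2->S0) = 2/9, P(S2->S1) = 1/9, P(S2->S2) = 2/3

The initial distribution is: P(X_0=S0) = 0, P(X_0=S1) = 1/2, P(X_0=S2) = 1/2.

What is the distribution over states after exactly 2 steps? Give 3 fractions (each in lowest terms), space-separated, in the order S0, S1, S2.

Answer: 10/27 1/6 25/54

Derivation:
Propagating the distribution step by step (d_{t+1} = d_t * P):
d_0 = (S0=0, S1=1/2, S2=1/2)
  d_1[S0] = 0*5/9 + 1/2*4/9 + 1/2*2/9 = 1/3
  d_1[S1] = 0*2/9 + 1/2*2/9 + 1/2*1/9 = 1/6
  d_1[S2] = 0*2/9 + 1/2*1/3 + 1/2*2/3 = 1/2
d_1 = (S0=1/3, S1=1/6, S2=1/2)
  d_2[S0] = 1/3*5/9 + 1/6*4/9 + 1/2*2/9 = 10/27
  d_2[S1] = 1/3*2/9 + 1/6*2/9 + 1/2*1/9 = 1/6
  d_2[S2] = 1/3*2/9 + 1/6*1/3 + 1/2*2/3 = 25/54
d_2 = (S0=10/27, S1=1/6, S2=25/54)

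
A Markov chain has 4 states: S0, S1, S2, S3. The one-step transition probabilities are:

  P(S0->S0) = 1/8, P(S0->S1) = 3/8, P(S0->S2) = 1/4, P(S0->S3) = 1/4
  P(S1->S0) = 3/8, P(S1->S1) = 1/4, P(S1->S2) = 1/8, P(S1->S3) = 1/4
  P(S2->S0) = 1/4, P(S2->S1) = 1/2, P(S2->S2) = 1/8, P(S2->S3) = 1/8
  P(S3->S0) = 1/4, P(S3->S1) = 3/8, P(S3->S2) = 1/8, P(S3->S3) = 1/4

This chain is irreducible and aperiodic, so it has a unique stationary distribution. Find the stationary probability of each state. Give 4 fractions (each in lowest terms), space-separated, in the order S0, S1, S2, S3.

The stationary distribution satisfies pi = pi * P, i.e.:
  pi_S0 = 1/8*pi_S0 + 3/8*pi_S1 + 1/4*pi_S2 + 1/4*pi_S3
  pi_S1 = 3/8*pi_S0 + 1/4*pi_S1 + 1/2*pi_S2 + 3/8*pi_S3
  pi_S2 = 1/4*pi_S0 + 1/8*pi_S1 + 1/8*pi_S2 + 1/8*pi_S3
  pi_S3 = 1/4*pi_S0 + 1/4*pi_S1 + 1/8*pi_S2 + 1/4*pi_S3
with normalization: pi_S0 + pi_S1 + pi_S2 + pi_S3 = 1.

Using the first 3 balance equations plus normalization, the linear system A*pi = b is:
  [-7/8, 3/8, 1/4, 1/4] . pi = 0
  [3/8, -3/4, 1/2, 3/8] . pi = 0
  [1/4, 1/8, -7/8, 1/8] . pi = 0
  [1, 1, 1, 1] . pi = 1

Solving yields:
  pi_S0 = 169/647
  pi_S1 = 227/647
  pi_S2 = 102/647
  pi_S3 = 149/647

Verification (pi * P):
  169/647*1/8 + 227/647*3/8 + 102/647*1/4 + 149/647*1/4 = 169/647 = pi_S0  (ok)
  169/647*3/8 + 227/647*1/4 + 102/647*1/2 + 149/647*3/8 = 227/647 = pi_S1  (ok)
  169/647*1/4 + 227/647*1/8 + 102/647*1/8 + 149/647*1/8 = 102/647 = pi_S2  (ok)
  169/647*1/4 + 227/647*1/4 + 102/647*1/8 + 149/647*1/4 = 149/647 = pi_S3  (ok)

Answer: 169/647 227/647 102/647 149/647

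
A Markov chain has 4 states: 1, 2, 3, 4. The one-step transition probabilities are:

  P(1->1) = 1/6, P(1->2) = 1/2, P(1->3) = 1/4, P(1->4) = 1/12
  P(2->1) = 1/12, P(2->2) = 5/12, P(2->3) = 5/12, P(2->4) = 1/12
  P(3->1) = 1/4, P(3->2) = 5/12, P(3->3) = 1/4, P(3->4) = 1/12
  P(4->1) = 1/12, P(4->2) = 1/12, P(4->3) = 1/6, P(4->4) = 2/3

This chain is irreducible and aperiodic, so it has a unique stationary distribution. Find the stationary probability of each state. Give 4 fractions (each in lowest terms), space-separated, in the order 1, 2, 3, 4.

The stationary distribution satisfies pi = pi * P, i.e.:
  pi_1 = 1/6*pi_1 + 1/12*pi_2 + 1/4*pi_3 + 1/12*pi_4
  pi_2 = 1/2*pi_1 + 5/12*pi_2 + 5/12*pi_3 + 1/12*pi_4
  pi_3 = 1/4*pi_1 + 5/12*pi_2 + 1/4*pi_3 + 1/6*pi_4
  pi_4 = 1/12*pi_1 + 1/12*pi_2 + 1/12*pi_3 + 2/3*pi_4
with normalization: pi_1 + pi_2 + pi_3 + pi_4 = 1.

Using the first 3 balance equations plus normalization, the linear system A*pi = b is:
  [-5/6, 1/12, 1/4, 1/12] . pi = 0
  [1/2, -7/12, 5/12, 1/12] . pi = 0
  [1/4, 5/12, -3/4, 1/6] . pi = 0
  [1, 1, 1, 1] . pi = 1

Solving yields:
  pi_1 = 57/395
  pi_2 = 143/395
  pi_3 = 116/395
  pi_4 = 1/5

Verification (pi * P):
  57/395*1/6 + 143/395*1/12 + 116/395*1/4 + 1/5*1/12 = 57/395 = pi_1  (ok)
  57/395*1/2 + 143/395*5/12 + 116/395*5/12 + 1/5*1/12 = 143/395 = pi_2  (ok)
  57/395*1/4 + 143/395*5/12 + 116/395*1/4 + 1/5*1/6 = 116/395 = pi_3  (ok)
  57/395*1/12 + 143/395*1/12 + 116/395*1/12 + 1/5*2/3 = 1/5 = pi_4  (ok)

Answer: 57/395 143/395 116/395 1/5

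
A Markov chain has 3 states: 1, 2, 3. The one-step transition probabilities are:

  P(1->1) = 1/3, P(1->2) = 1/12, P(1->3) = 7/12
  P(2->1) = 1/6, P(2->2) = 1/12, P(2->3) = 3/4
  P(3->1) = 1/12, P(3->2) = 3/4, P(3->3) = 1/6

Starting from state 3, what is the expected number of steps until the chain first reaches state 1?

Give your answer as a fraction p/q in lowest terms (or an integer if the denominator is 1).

Answer: 240/29

Derivation:
Let h_i = expected steps to first reach 1 from state i.
Boundary: h_1 = 0.
First-step equations for the other states:
  h_2 = 1 + 1/6*h_1 + 1/12*h_2 + 3/4*h_3
  h_3 = 1 + 1/12*h_1 + 3/4*h_2 + 1/6*h_3

Substituting h_1 = 0 and rearranging gives the linear system (I - Q) h = 1:
  [11/12, -3/4] . (h_2, h_3) = 1
  [-3/4, 5/6] . (h_2, h_3) = 1

Solving yields:
  h_2 = 228/29
  h_3 = 240/29

Starting state is 3, so the expected hitting time is h_3 = 240/29.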